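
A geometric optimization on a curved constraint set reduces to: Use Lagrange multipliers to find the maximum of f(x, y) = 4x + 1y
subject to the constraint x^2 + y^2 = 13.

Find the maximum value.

Set up Lagrange conditions: grad f = lambda * grad g
  4 = 2*lambda*x
  1 = 2*lambda*y
From these: x/y = 4/1, so x = 4t, y = 1t for some t.
Substitute into constraint: (4t)^2 + (1t)^2 = 13
  t^2 * 17 = 13
  t = sqrt(13/17)
Maximum = 4*x + 1*y = (4^2 + 1^2)*t = 17 * sqrt(13/17) = sqrt(221)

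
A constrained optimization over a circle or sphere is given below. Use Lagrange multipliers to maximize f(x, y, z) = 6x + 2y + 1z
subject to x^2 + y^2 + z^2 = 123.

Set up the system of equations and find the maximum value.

Lagrange conditions: 6 = 2*lambda*x, 2 = 2*lambda*y, 1 = 2*lambda*z
So x:6 = y:2 = z:1, i.e. x = 6t, y = 2t, z = 1t
Constraint: t^2*(6^2 + 2^2 + 1^2) = 123
  t^2 * 41 = 123  =>  t = sqrt(3)
Maximum = 6*6t + 2*2t + 1*1t = 41*sqrt(3) = sqrt(5043)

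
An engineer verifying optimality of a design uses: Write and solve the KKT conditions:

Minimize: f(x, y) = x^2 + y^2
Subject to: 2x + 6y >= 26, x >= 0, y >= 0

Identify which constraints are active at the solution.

KKT conditions for min x^2 + y^2 s.t. 2x + 6y >= 26, x >= 0, y >= 0:
Stationarity: 2x = mu*2 + mu_x, 2y = mu*6 + mu_y, with mu, mu_x, mu_y >= 0
Complementary slackness: mu*(2x + 6y - 26) = 0, mu_x*x = 0, mu_y*y = 0
(0, 0) is infeasible (2*0 + 6*0 < 26), so if mu = 0 stationarity would force x = mu_x/2 >= 0, y = mu_y/2 >= 0 with mu_x*x = mu_y*y = 0, i.e. x = y = 0: contradiction. Hence mu > 0 and 2x + 6y = 26 is active.
Try x > 0, y > 0 (so mu_x = mu_y = 0): x = 2*mu/2, y = 6*mu/2
Substitute: 2*(2*mu/2) + 6*(6*mu/2) = 26
  mu*40/2 = 26 => mu = 13/10
x* = 13/10 > 0, y* = 39/10 > 0, consistent with mu_x = mu_y = 0.
f is convex and the constraints are linear, so this KKT point is the global minimum.
f* = 169/10
Active constraints: 2x + 6y >= 26 (holds with equality, mu = 13/10 > 0); x >= 0 and y >= 0 are inactive (mu_x = mu_y = 0).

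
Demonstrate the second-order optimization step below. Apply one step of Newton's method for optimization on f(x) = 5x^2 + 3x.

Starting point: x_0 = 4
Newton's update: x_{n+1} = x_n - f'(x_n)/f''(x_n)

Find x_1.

f(x) = 5x^2 + 3x
f'(x) = 10x + (3), f''(x) = 10
Newton step: x_1 = x_0 - f'(x_0)/f''(x_0)
f'(4) = 43
x_1 = 4 - 43/10 = -3/10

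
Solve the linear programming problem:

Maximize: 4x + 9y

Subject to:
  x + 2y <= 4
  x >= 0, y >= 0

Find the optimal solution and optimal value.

The feasible region has vertices at [(0, 0), (4, 0), (0, 2)].
Checking objective 4x + 9y at each vertex:
  (0, 0): 4*0 + 9*0 = 0
  (4, 0): 4*4 + 9*0 = 16
  (0, 2): 4*0 + 9*2 = 18
Maximum is 18 at (0, 2).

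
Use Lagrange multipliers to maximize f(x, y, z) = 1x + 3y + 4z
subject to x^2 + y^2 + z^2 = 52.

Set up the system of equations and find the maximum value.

Lagrange conditions: 1 = 2*lambda*x, 3 = 2*lambda*y, 4 = 2*lambda*z
So x:1 = y:3 = z:4, i.e. x = 1t, y = 3t, z = 4t
Constraint: t^2*(1^2 + 3^2 + 4^2) = 52
  t^2 * 26 = 52  =>  t = sqrt(2)
Maximum = 1*1t + 3*3t + 4*4t = 26*sqrt(2) = sqrt(1352)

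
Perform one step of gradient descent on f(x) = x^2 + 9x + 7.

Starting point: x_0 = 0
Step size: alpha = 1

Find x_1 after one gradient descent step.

f(x) = x^2 + 9x + 7
f'(x) = 2x + 9
f'(0) = 2*0 + (9) = 9
x_1 = x_0 - alpha * f'(x_0) = 0 - 1 * 9 = -9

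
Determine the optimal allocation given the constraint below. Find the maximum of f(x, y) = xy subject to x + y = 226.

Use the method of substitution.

Substitute y = 226 - x into f(x,y) = xy:
g(x) = x(226 - x) = 226x - x^2
g'(x) = 226 - 2x = 0  =>  x = 113
y = 226 - 113 = 113
Maximum value = 113 * 113 = 12769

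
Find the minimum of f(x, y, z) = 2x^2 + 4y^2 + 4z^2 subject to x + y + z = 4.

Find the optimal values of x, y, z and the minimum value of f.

Using Lagrange multipliers on f = 2x^2 + 4y^2 + 4z^2 with constraint x + y + z = 4:
Conditions: 2*2*x = lambda, 2*4*y = lambda, 2*4*z = lambda
So x = lambda/4, y = lambda/8, z = lambda/8
Substituting into constraint: lambda * (1/2) = 4
lambda = 8
x = 2, y = 1, z = 1
Minimum value = 16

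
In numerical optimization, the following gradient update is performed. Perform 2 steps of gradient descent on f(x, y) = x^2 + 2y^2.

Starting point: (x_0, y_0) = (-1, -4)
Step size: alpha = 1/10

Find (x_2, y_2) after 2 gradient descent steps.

f(x,y) = x^2 + 2y^2
grad_x = 2x + 0y, grad_y = 4y + 0x
Step 1: grad = (-2, -16), (-4/5, -12/5)
Step 2: grad = (-8/5, -48/5), (-16/25, -36/25)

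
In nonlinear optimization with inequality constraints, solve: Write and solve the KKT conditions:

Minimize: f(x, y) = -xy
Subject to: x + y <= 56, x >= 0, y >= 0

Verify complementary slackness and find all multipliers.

Problem: min -xy s.t. x + y <= 56 (multiplier lambda), x >= 0 (mu_x), y >= 0 (mu_y)
KKT stationarity: -y + lambda - mu_x = 0, -x + lambda - mu_y = 0, with lambda, mu_x, mu_y >= 0
Complementary slackness: lambda*(x + y - 56) = 0, mu_x*x = 0, mu_y*y = 0
If lambda = 0: y = -mu_x <= 0 and x = -mu_y <= 0 force x = y = 0 with f = 0; but x = y = 28 is feasible with f = -784 < 0, so this is not the minimum. Hence lambda > 0 and x + y = 56.
Try x > 0, y > 0 (so mu_x = mu_y = 0): y = lambda, x = lambda => x = y = lambda
x + y = 56 => 2*lambda = 56 => lambda = 28
x* = y* = 28 > 0, consistent with mu_x = mu_y = 0.
(Any feasible point with x = 0 or y = 0 has f = 0 > -784, so the minimum is not on those boundaries.)
min(-xy) = -784 (i.e. max xy = 784)
Multipliers: lambda = 28, mu_x = 0, mu_y = 0
Complementary slackness: lambda*(x + y - 56) = 28*(28 + 28 - 56) = 0, mu_x*x = 0*28 = 0, mu_y*y = 0*28 = 0. Satisfied.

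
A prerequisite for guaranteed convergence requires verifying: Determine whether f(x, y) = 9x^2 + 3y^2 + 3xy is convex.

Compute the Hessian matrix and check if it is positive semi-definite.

f(x,y) = 9x^2 + 3y^2 + 3xy
Hessian H = [[18, 3], [3, 6]]
trace(H) = 24, det(H) = 99
Eigenvalues: (24 +/- sqrt(180)) / 2 = 18.71, 5.292
Since both eigenvalues > 0, f is convex.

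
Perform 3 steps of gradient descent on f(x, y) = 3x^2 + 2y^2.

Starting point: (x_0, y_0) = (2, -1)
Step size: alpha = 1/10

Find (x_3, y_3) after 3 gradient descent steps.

f(x,y) = 3x^2 + 2y^2
grad_x = 6x + 0y, grad_y = 4y + 0x
Step 1: grad = (12, -4), (4/5, -3/5)
Step 2: grad = (24/5, -12/5), (8/25, -9/25)
Step 3: grad = (48/25, -36/25), (16/125, -27/125)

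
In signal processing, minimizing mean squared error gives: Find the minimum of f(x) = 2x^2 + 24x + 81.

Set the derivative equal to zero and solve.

f(x) = 2x^2 + 24x + 81
f'(x) = 4x + (24) = 0
x = -24/4 = -6
f(-6) = 9
Since f''(x) = 4 > 0, this is a minimum.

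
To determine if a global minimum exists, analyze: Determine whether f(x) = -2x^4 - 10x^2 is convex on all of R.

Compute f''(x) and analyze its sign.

f(x) = -2x^4 - 10x^2
f'(x) = -8x^3 + -20x
f''(x) = -24x^2 + -20
f''(x) = -24x^2 + -20 <= -20 < 0 for all x
Therefore, f is concave on R.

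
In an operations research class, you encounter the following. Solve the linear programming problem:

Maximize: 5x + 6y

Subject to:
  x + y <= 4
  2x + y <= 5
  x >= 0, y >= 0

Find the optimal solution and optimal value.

Feasible vertices: (0, 0), (0, 4), (1, 3), (5/2, 0)
Objective 5x + 6y at each:
  (0, 0): 0
  (0, 4): 24
  (1, 3): 23
  (5/2, 0): 25/2
Maximum is 24 at (0, 4).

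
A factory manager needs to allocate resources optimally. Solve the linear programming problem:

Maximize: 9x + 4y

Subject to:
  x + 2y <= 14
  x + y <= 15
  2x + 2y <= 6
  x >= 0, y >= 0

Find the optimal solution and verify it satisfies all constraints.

Feasible vertices: (0, 0), (0, 3), (3, 0)
Objective 9x + 4y at each vertex:
  (0, 0): 0
  (0, 3): 12
  (3, 0): 27
Maximum is 27 at (3, 0).
Verify constraints at (x, y) = (3, 0):
  1*3 + 2*0 = 3 <= 14
  1*3 + 1*0 = 3 <= 15
  2*3 + 2*0 = 6 <= 6 (active)
  x = 3 >= 0, y = 0 >= 0. All constraints satisfied.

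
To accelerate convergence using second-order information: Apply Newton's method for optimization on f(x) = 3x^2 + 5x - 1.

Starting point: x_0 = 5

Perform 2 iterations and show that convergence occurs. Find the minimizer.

f(x) = 3x^2 + 5x - 1, f'(x) = 6x + (5), f''(x) = 6
Step 1: f'(5) = 35, x_1 = 5 - 35/6 = -5/6
Step 2: f'(-5/6) = 0, x_2 = -5/6 (converged)
Newton's method converges in 1 step for quadratics.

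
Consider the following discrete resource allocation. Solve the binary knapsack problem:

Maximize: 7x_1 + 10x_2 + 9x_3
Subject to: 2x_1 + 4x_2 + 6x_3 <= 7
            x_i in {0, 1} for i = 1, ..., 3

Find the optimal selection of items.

Items: item 1 (v=7, w=2), item 2 (v=10, w=4), item 3 (v=9, w=6)
Capacity: 7
Checking all 8 subsets (w = total weight, v = total value):
  {}: w = 0, v = 0
  {1}: w = 2, v = 7
  {2}: w = 4, v = 10
  {3}: w = 6, v = 9
  {1, 2}: w = 6, v = 17
  {1, 3}: w = 8 > 7, infeasible
  {2, 3}: w = 10 > 7, infeasible
  {1, 2, 3}: w = 12 > 7, infeasible
Best feasible subset: items [1, 2]
Total weight: 6 <= 7, total value: 17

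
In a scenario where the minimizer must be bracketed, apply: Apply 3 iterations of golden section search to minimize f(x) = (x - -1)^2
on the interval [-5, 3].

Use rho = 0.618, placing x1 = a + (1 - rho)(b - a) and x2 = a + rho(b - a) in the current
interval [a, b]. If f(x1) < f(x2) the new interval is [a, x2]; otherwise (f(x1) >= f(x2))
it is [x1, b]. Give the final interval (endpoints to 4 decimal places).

Golden section search for min of f(x) = (x - -1)^2 on [-5, 3].
Each step: x1 = a + (1 - rho)(b - a), x2 = a + rho(b - a); if f(x1) < f(x2) keep [a, x2], otherwise keep [x1, b].
Step 1: [-5.0000, 3.0000], x1=-1.9440 (f=0.8911), x2=-0.0560 (f=0.8911); f(x1) = f(x2) (tie, not '<') => keep [-1.9440, 3.0000]
Step 2: [-1.9440, 3.0000], x1=-0.0554 (f=0.8923), x2=1.1114 (f=4.4580); f(x1) < f(x2) => keep [-1.9440, 1.1114]
Step 3: [-1.9440, 1.1114], x1=-0.7768 (f=0.0498), x2=-0.0558 (f=0.8916); f(x1) < f(x2) => keep [-1.9440, -0.0558]
Final interval: [-1.9440, -0.0558]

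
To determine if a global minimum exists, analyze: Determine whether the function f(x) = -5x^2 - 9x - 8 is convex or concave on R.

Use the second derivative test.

f(x) = -5x^2 - 9x - 8
f'(x) = -10x - 9
f''(x) = -10
Since f''(x) = -10 < 0 for all x, f is concave on R.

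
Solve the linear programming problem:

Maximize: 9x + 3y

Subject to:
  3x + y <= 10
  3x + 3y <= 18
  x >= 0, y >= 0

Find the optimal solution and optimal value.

Feasible vertices: (0, 0), (0, 6), (2, 4), (10/3, 0)
Objective 9x + 3y at each:
  (0, 0): 0
  (0, 6): 18
  (2, 4): 30
  (10/3, 0): 30
Maximum is 30 at (2, 4).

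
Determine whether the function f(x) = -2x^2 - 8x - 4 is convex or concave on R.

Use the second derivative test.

f(x) = -2x^2 - 8x - 4
f'(x) = -4x - 8
f''(x) = -4
Since f''(x) = -4 < 0 for all x, f is concave on R.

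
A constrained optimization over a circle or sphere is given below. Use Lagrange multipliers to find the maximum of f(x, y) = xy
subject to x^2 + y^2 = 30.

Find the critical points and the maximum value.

Lagrange conditions: y = 2*lambda*x and x = 2*lambda*y
If x = 0 then y = 0, violating the constraint, so x, y != 0.
Dividing: y/x = x/y => x^2 = y^2 => y = x or y = -x
Constraint: 2x^2 = 30 => x^2 = 15 => x = +/-sqrt(15)
Critical points: (sqrt(15), sqrt(15)), (-sqrt(15), -sqrt(15)), (sqrt(15), -sqrt(15)), (-sqrt(15), sqrt(15))
  y = x:  xy = x^2 = 15  at (sqrt(15), sqrt(15)) and (-sqrt(15), -sqrt(15))
  y = -x: xy = -x^2 = -15 at (sqrt(15), -sqrt(15)) and (-sqrt(15), sqrt(15))
Maximum xy = 15 at (sqrt(15), sqrt(15)) and (-sqrt(15), -sqrt(15))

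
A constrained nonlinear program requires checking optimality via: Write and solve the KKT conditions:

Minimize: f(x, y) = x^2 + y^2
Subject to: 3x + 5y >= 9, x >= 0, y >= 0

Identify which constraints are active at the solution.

KKT conditions for min x^2 + y^2 s.t. 3x + 5y >= 9, x >= 0, y >= 0:
Stationarity: 2x = mu*3 + mu_x, 2y = mu*5 + mu_y, with mu, mu_x, mu_y >= 0
Complementary slackness: mu*(3x + 5y - 9) = 0, mu_x*x = 0, mu_y*y = 0
(0, 0) is infeasible (3*0 + 5*0 < 9), so if mu = 0 stationarity would force x = mu_x/2 >= 0, y = mu_y/2 >= 0 with mu_x*x = mu_y*y = 0, i.e. x = y = 0: contradiction. Hence mu > 0 and 3x + 5y = 9 is active.
Try x > 0, y > 0 (so mu_x = mu_y = 0): x = 3*mu/2, y = 5*mu/2
Substitute: 3*(3*mu/2) + 5*(5*mu/2) = 9
  mu*34/2 = 9 => mu = 9/17
x* = 27/34 > 0, y* = 45/34 > 0, consistent with mu_x = mu_y = 0.
f is convex and the constraints are linear, so this KKT point is the global minimum.
f* = 81/34
Active constraints: 3x + 5y >= 9 (holds with equality, mu = 9/17 > 0); x >= 0 and y >= 0 are inactive (mu_x = mu_y = 0).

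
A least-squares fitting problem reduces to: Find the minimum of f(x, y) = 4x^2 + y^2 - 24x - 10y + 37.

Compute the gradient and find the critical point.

f(x,y) = 4x^2 + y^2 - 24x - 10y + 37
df/dx = 8x + (-24) = 0  =>  x = 3
df/dy = 2y + (-10) = 0  =>  y = 5
f(3, 5) = 4*(3)^2 + 1*(5)^2 + -24*(3) + -10*(5) + 37 = -24
Hessian is diagonal with entries 8, 2 > 0, so this is a minimum.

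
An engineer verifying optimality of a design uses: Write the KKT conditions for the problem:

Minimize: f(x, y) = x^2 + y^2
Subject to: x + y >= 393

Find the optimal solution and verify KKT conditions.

KKT conditions for min x^2 + y^2 s.t. x + y >= 393:
Stationarity: 2x = mu, 2y = mu
So x = y = mu/2.
Complementary slackness: mu*(x + y - 393) = 0
Primal feasibility: x + y >= 393; dual feasibility: mu >= 0
If mu = 0 then x = y = 0, but 0 + 0 < 393 is infeasible, so the constraint is active.
Constraint active: x + y = 2*(mu/2) = 393 => mu = 393
x = y = 393/2, f = 154449/2
Verify: stationarity 2*(393/2) = 393 = mu; primal 393/2 + 393/2 = 393 >= 393; dual mu = 393 >= 0; complementary slackness 393*(393 - 393) = 0. All KKT conditions hold.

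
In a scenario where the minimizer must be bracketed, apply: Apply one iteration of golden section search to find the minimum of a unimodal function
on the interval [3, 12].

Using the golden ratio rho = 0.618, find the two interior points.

Golden section search on [3, 12].
Golden ratio rho = 0.618 (approx).
Interior points:
  x_1 = 3 + (1-0.618)*9 = 6.4380
  x_2 = 3 + 0.618*9 = 8.5620
Compare f(x_1) and f(x_2) to determine which subinterval to keep.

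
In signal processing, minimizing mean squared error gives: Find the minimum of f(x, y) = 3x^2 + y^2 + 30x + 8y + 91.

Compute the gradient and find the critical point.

f(x,y) = 3x^2 + y^2 + 30x + 8y + 91
df/dx = 6x + (30) = 0  =>  x = -5
df/dy = 2y + (8) = 0  =>  y = -4
f(-5, -4) = 3*(-5)^2 + 1*(-4)^2 + 30*(-5) + 8*(-4) + 91 = 0
Hessian is diagonal with entries 6, 2 > 0, so this is a minimum.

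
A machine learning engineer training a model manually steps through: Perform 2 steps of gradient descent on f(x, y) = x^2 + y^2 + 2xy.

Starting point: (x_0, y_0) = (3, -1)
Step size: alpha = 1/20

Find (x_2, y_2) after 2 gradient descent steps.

f(x,y) = x^2 + y^2 + 2xy
grad_x = 2x + 2y, grad_y = 2y + 2x
Step 1: grad = (4, 4), (14/5, -6/5)
Step 2: grad = (16/5, 16/5), (66/25, -34/25)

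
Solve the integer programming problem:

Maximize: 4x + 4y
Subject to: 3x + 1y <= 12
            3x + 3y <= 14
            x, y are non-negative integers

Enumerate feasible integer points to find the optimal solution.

Constraint 1: 3x + 1y <= 12
Constraint 2: 3x + 3y <= 14
Feasible x range (need y >= 0): 0 <= x <= min(12/3, 14/3) => x in {0, ..., 4}.
Enumerate feasible integer points row by row (the coefficient of y is 4 > 0, so for each x the largest feasible y gives the best value):
  x = 0: y <= min((12 - 3*0)/1, (14 - 3*0)/3) => y in {0, ..., 4}; best 4*0 + 4*4 = 16
  x = 1: y <= min((12 - 3*1)/1, (14 - 3*1)/3) => y in {0, ..., 3}; best 4*1 + 4*3 = 16
  x = 2: y <= min((12 - 3*2)/1, (14 - 3*2)/3) => y in {0, ..., 2}; best 4*2 + 4*2 = 16
  x = 3: y <= min((12 - 3*3)/1, (14 - 3*3)/3) => y in {0, ..., 1}; best 4*3 + 4*1 = 16
  x = 4: y <= min((12 - 3*4)/1, (14 - 3*4)/3) => y in {0}; best 4*4 + 4*0 = 16
The maximum 4x + 4y = 16 is achieved at x = 0, y = 4.
(The same value 16 is also attained at (1, 3), (2, 2), (3, 1), (4, 0).)
Check: 3*0 + 1*4 = 4 <= 12 and 3*0 + 3*4 = 12 <= 14.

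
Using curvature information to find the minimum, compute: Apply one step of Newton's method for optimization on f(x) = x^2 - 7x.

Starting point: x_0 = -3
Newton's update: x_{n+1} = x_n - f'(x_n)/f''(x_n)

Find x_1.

f(x) = x^2 - 7x
f'(x) = 2x + (-7), f''(x) = 2
Newton step: x_1 = x_0 - f'(x_0)/f''(x_0)
f'(-3) = -13
x_1 = -3 - -13/2 = 7/2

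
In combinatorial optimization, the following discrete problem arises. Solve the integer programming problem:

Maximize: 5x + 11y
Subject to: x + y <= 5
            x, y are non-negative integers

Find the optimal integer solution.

Objective: 5x + 11y, constraint: x + y <= 5
Coefficient of y is 11 > coefficient of x is 5, so allocate the entire budget to y.
Optimal: x = 0, y = 5, value = 55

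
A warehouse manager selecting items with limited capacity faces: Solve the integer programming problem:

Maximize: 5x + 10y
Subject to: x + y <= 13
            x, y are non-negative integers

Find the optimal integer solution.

Objective: 5x + 10y, constraint: x + y <= 13
Coefficient of y is 10 > coefficient of x is 5, so allocate the entire budget to y.
Optimal: x = 0, y = 13, value = 130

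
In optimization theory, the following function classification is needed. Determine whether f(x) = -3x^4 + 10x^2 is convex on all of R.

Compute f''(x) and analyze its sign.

f(x) = -3x^4 + 10x^2
f'(x) = -12x^3 + 20x
f''(x) = -36x^2 + 20
f''(x) = -36x^2 + 20 -> -inf as |x| -> inf
Therefore, f is not globally convex on R.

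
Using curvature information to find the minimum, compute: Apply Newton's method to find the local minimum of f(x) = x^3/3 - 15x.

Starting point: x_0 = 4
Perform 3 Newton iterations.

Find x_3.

f(x) = x^3/3 - 15x
f'(x) = x^2 - 15, f''(x) = 2x
Newton update: x_{n+1} = x_n - (x_n^2 - 15)/(2*x_n)
Step 1: x_0 = 4, f'=1, f''=8, x_1 = 31/8
Step 2: x_1 = 31/8, f'=1/64, f''=31/4, x_2 = 1921/496
Step 3: x_2 = 1921/496, f'=1/246016, f''=1921/248, x_3 = 7380481/1905632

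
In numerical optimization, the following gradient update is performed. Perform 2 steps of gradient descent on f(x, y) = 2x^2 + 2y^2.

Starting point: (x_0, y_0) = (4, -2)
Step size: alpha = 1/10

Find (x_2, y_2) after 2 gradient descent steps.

f(x,y) = 2x^2 + 2y^2
grad_x = 4x + 0y, grad_y = 4y + 0x
Step 1: grad = (16, -8), (12/5, -6/5)
Step 2: grad = (48/5, -24/5), (36/25, -18/25)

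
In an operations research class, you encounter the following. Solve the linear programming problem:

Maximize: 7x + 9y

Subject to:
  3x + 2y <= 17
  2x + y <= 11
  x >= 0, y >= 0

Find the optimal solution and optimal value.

Feasible vertices: (0, 0), (0, 17/2), (5, 1), (11/2, 0)
Objective 7x + 9y at each:
  (0, 0): 0
  (0, 17/2): 153/2
  (5, 1): 44
  (11/2, 0): 77/2
Maximum is 153/2 at (0, 17/2).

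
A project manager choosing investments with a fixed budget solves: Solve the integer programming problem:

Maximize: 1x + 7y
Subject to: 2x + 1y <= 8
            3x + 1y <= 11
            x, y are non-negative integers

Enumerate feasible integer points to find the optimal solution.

Constraint 1: 2x + 1y <= 8
Constraint 2: 3x + 1y <= 11
Feasible x range (need y >= 0): 0 <= x <= min(8/2, 11/3) => x in {0, ..., 3}.
Enumerate feasible integer points row by row (the coefficient of y is 7 > 0, so for each x the largest feasible y gives the best value):
  x = 0: y <= min((8 - 2*0)/1, (11 - 3*0)/1) => y in {0, ..., 8}; best 1*0 + 7*8 = 56
  x = 1: y <= min((8 - 2*1)/1, (11 - 3*1)/1) => y in {0, ..., 6}; best 1*1 + 7*6 = 43
  x = 2: y <= min((8 - 2*2)/1, (11 - 3*2)/1) => y in {0, ..., 4}; best 1*2 + 7*4 = 30
  x = 3: y <= min((8 - 2*3)/1, (11 - 3*3)/1) => y in {0, ..., 2}; best 1*3 + 7*2 = 17
The maximum 1x + 7y = 56 is achieved at x = 0, y = 8.
Check: 2*0 + 1*8 = 8 <= 8 and 3*0 + 1*8 = 8 <= 11.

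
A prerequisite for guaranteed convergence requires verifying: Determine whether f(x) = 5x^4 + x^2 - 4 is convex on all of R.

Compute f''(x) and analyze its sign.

f(x) = 5x^4 + x^2 - 4
f'(x) = 20x^3 + 2x
f''(x) = 60x^2 + 2
f''(x) = 60x^2 + 2 >= 2 > 0 for all x
Therefore, f is convex on R.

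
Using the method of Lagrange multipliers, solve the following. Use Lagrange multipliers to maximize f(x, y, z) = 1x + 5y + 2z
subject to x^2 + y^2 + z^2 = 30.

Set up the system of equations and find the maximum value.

Lagrange conditions: 1 = 2*lambda*x, 5 = 2*lambda*y, 2 = 2*lambda*z
So x:1 = y:5 = z:2, i.e. x = 1t, y = 5t, z = 2t
Constraint: t^2*(1^2 + 5^2 + 2^2) = 30
  t^2 * 30 = 30  =>  t = sqrt(1)
Maximum = 1*1t + 5*5t + 2*2t = 30*sqrt(1) = 30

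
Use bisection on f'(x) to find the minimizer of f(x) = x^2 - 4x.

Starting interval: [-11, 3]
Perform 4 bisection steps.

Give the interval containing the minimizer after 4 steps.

Finding critical point of f(x) = x^2 - 4x using bisection on f'(x) = 2x + -4.
f'(x) = 0 when x = 2.
Starting interval: [-11, 3]
Step 1: mid = -4, f'(mid) = -12, new interval = [-4, 3]
Step 2: mid = -1/2, f'(mid) = -5, new interval = [-1/2, 3]
Step 3: mid = 5/4, f'(mid) = -3/2, new interval = [5/4, 3]
Step 4: mid = 17/8, f'(mid) = 1/4, new interval = [5/4, 17/8]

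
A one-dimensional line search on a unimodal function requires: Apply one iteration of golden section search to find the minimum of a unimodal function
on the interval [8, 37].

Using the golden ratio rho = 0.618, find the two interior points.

Golden section search on [8, 37].
Golden ratio rho = 0.618 (approx).
Interior points:
  x_1 = 8 + (1-0.618)*29 = 19.0780
  x_2 = 8 + 0.618*29 = 25.9220
Compare f(x_1) and f(x_2) to determine which subinterval to keep.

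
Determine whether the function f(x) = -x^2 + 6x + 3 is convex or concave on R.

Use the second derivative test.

f(x) = -x^2 + 6x + 3
f'(x) = -2x + 6
f''(x) = -2
Since f''(x) = -2 < 0 for all x, f is concave on R.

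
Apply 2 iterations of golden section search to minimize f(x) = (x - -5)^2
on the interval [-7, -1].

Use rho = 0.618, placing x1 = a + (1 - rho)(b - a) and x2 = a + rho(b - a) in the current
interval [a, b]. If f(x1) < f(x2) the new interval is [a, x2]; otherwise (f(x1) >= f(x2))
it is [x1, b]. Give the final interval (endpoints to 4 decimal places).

Golden section search for min of f(x) = (x - -5)^2 on [-7, -1].
Each step: x1 = a + (1 - rho)(b - a), x2 = a + rho(b - a); if f(x1) < f(x2) keep [a, x2], otherwise keep [x1, b].
Step 1: [-7.0000, -1.0000], x1=-4.7080 (f=0.0853), x2=-3.2920 (f=2.9173); f(x1) < f(x2) => keep [-7.0000, -3.2920]
Step 2: [-7.0000, -3.2920], x1=-5.5835 (f=0.3405), x2=-4.7085 (f=0.0850); f(x1) > f(x2) => keep [-5.5835, -3.2920]
Final interval: [-5.5835, -3.2920]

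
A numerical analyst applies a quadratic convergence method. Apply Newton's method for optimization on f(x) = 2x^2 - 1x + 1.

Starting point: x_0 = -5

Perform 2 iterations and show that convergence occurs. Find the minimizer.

f(x) = 2x^2 - 1x + 1, f'(x) = 4x + (-1), f''(x) = 4
Step 1: f'(-5) = -21, x_1 = -5 - -21/4 = 1/4
Step 2: f'(1/4) = 0, x_2 = 1/4 (converged)
Newton's method converges in 1 step for quadratics.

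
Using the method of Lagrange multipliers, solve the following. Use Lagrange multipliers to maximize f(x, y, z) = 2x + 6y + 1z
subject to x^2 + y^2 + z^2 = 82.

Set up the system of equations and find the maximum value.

Lagrange conditions: 2 = 2*lambda*x, 6 = 2*lambda*y, 1 = 2*lambda*z
So x:2 = y:6 = z:1, i.e. x = 2t, y = 6t, z = 1t
Constraint: t^2*(2^2 + 6^2 + 1^2) = 82
  t^2 * 41 = 82  =>  t = sqrt(2)
Maximum = 2*2t + 6*6t + 1*1t = 41*sqrt(2) = sqrt(3362)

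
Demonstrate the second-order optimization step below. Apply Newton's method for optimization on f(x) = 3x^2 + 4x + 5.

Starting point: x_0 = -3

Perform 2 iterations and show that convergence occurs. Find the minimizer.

f(x) = 3x^2 + 4x + 5, f'(x) = 6x + (4), f''(x) = 6
Step 1: f'(-3) = -14, x_1 = -3 - -14/6 = -2/3
Step 2: f'(-2/3) = 0, x_2 = -2/3 (converged)
Newton's method converges in 1 step for quadratics.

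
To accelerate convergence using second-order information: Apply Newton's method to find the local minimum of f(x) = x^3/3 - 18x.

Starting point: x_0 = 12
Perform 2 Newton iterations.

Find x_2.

f(x) = x^3/3 - 18x
f'(x) = x^2 - 18, f''(x) = 2x
Newton update: x_{n+1} = x_n - (x_n^2 - 18)/(2*x_n)
Step 1: x_0 = 12, f'=126, f''=24, x_1 = 27/4
Step 2: x_1 = 27/4, f'=441/16, f''=27/2, x_2 = 113/24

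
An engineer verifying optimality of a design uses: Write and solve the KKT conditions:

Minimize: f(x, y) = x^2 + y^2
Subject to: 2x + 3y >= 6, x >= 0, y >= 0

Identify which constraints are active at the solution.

KKT conditions for min x^2 + y^2 s.t. 2x + 3y >= 6, x >= 0, y >= 0:
Stationarity: 2x = mu*2 + mu_x, 2y = mu*3 + mu_y, with mu, mu_x, mu_y >= 0
Complementary slackness: mu*(2x + 3y - 6) = 0, mu_x*x = 0, mu_y*y = 0
(0, 0) is infeasible (2*0 + 3*0 < 6), so if mu = 0 stationarity would force x = mu_x/2 >= 0, y = mu_y/2 >= 0 with mu_x*x = mu_y*y = 0, i.e. x = y = 0: contradiction. Hence mu > 0 and 2x + 3y = 6 is active.
Try x > 0, y > 0 (so mu_x = mu_y = 0): x = 2*mu/2, y = 3*mu/2
Substitute: 2*(2*mu/2) + 3*(3*mu/2) = 6
  mu*13/2 = 6 => mu = 12/13
x* = 12/13 > 0, y* = 18/13 > 0, consistent with mu_x = mu_y = 0.
f is convex and the constraints are linear, so this KKT point is the global minimum.
f* = 36/13
Active constraints: 2x + 3y >= 6 (holds with equality, mu = 12/13 > 0); x >= 0 and y >= 0 are inactive (mu_x = mu_y = 0).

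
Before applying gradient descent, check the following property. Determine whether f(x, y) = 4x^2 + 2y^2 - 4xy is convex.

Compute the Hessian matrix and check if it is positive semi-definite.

f(x,y) = 4x^2 + 2y^2 - 4xy
Hessian H = [[8, -4], [-4, 4]]
trace(H) = 12, det(H) = 16
Eigenvalues: (12 +/- sqrt(80)) / 2 = 10.47, 1.528
Since both eigenvalues > 0, f is convex.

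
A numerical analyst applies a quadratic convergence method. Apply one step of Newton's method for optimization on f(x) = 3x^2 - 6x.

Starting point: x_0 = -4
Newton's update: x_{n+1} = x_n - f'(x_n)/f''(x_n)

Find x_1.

f(x) = 3x^2 - 6x
f'(x) = 6x + (-6), f''(x) = 6
Newton step: x_1 = x_0 - f'(x_0)/f''(x_0)
f'(-4) = -30
x_1 = -4 - -30/6 = 1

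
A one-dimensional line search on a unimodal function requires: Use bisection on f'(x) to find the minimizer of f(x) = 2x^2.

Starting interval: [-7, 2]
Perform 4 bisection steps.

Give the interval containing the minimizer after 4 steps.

Finding critical point of f(x) = 2x^2 using bisection on f'(x) = 4x + 0.
f'(x) = 0 when x = 0.
Starting interval: [-7, 2]
Step 1: mid = -5/2, f'(mid) = -10, new interval = [-5/2, 2]
Step 2: mid = -1/4, f'(mid) = -1, new interval = [-1/4, 2]
Step 3: mid = 7/8, f'(mid) = 7/2, new interval = [-1/4, 7/8]
Step 4: mid = 5/16, f'(mid) = 5/4, new interval = [-1/4, 5/16]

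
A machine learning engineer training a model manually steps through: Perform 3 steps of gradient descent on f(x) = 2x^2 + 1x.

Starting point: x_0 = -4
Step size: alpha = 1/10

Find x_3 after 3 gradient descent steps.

f(x) = 2x^2 + 1x, f'(x) = 4x + (1)
Step 1: f'(-4) = -15, x_1 = -4 - 1/10 * -15 = -5/2
Step 2: f'(-5/2) = -9, x_2 = -5/2 - 1/10 * -9 = -8/5
Step 3: f'(-8/5) = -27/5, x_3 = -8/5 - 1/10 * -27/5 = -53/50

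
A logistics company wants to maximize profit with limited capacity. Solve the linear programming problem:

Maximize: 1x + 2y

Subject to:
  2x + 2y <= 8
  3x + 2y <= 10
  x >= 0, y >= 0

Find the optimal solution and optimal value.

Feasible vertices: (0, 0), (0, 4), (2, 2), (10/3, 0)
Objective 1x + 2y at each:
  (0, 0): 0
  (0, 4): 8
  (2, 2): 6
  (10/3, 0): 10/3
Maximum is 8 at (0, 4).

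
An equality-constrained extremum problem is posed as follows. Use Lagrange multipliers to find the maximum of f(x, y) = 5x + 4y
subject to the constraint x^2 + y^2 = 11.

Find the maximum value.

Set up Lagrange conditions: grad f = lambda * grad g
  5 = 2*lambda*x
  4 = 2*lambda*y
From these: x/y = 5/4, so x = 5t, y = 4t for some t.
Substitute into constraint: (5t)^2 + (4t)^2 = 11
  t^2 * 41 = 11
  t = sqrt(11/41)
Maximum = 5*x + 4*y = (5^2 + 4^2)*t = 41 * sqrt(11/41) = sqrt(451)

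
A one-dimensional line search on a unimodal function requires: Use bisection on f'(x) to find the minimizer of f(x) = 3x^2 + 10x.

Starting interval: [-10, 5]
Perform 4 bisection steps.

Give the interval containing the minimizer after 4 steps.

Finding critical point of f(x) = 3x^2 + 10x using bisection on f'(x) = 6x + 10.
f'(x) = 0 when x = -5/3.
Starting interval: [-10, 5]
Step 1: mid = -5/2, f'(mid) = -5, new interval = [-5/2, 5]
Step 2: mid = 5/4, f'(mid) = 35/2, new interval = [-5/2, 5/4]
Step 3: mid = -5/8, f'(mid) = 25/4, new interval = [-5/2, -5/8]
Step 4: mid = -25/16, f'(mid) = 5/8, new interval = [-5/2, -25/16]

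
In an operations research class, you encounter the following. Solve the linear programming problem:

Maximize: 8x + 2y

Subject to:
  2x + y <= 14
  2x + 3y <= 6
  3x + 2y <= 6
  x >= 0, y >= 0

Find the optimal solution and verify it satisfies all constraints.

Feasible vertices: (0, 0), (0, 2), (6/5, 6/5), (2, 0)
Objective 8x + 2y at each vertex:
  (0, 0): 0
  (0, 2): 4
  (6/5, 6/5): 12
  (2, 0): 16
Maximum is 16 at (2, 0).
Verify constraints at (x, y) = (2, 0):
  2*2 + 1*0 = 4 <= 14
  2*2 + 3*0 = 4 <= 6
  3*2 + 2*0 = 6 <= 6 (active)
  x = 2 >= 0, y = 0 >= 0. All constraints satisfied.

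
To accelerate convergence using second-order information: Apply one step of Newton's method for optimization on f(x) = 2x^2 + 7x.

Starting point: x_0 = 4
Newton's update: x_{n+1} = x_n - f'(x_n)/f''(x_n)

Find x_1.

f(x) = 2x^2 + 7x
f'(x) = 4x + (7), f''(x) = 4
Newton step: x_1 = x_0 - f'(x_0)/f''(x_0)
f'(4) = 23
x_1 = 4 - 23/4 = -7/4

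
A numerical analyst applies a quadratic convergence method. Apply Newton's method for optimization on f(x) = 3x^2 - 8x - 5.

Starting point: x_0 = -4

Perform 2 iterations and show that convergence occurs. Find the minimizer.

f(x) = 3x^2 - 8x - 5, f'(x) = 6x + (-8), f''(x) = 6
Step 1: f'(-4) = -32, x_1 = -4 - -32/6 = 4/3
Step 2: f'(4/3) = 0, x_2 = 4/3 (converged)
Newton's method converges in 1 step for quadratics.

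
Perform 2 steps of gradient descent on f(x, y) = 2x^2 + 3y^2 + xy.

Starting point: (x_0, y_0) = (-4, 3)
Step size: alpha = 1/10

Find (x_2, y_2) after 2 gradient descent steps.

f(x,y) = 2x^2 + 3y^2 + xy
grad_x = 4x + 1y, grad_y = 6y + 1x
Step 1: grad = (-13, 14), (-27/10, 8/5)
Step 2: grad = (-46/5, 69/10), (-89/50, 91/100)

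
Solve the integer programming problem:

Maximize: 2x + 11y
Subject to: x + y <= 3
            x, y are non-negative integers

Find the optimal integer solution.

Objective: 2x + 11y, constraint: x + y <= 3
Coefficient of y is 11 > coefficient of x is 2, so allocate the entire budget to y.
Optimal: x = 0, y = 3, value = 33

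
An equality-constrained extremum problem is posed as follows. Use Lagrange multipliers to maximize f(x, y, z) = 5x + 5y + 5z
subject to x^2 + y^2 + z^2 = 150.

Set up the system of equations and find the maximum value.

Lagrange conditions: 5 = 2*lambda*x, 5 = 2*lambda*y, 5 = 2*lambda*z
So x:5 = y:5 = z:5, i.e. x = 5t, y = 5t, z = 5t
Constraint: t^2*(5^2 + 5^2 + 5^2) = 150
  t^2 * 75 = 150  =>  t = sqrt(2)
Maximum = 5*5t + 5*5t + 5*5t = 75*sqrt(2) = sqrt(11250)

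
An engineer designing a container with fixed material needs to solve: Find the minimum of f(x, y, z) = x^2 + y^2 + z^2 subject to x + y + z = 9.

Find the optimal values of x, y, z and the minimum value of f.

Using Lagrange multipliers on f = x^2 + y^2 + z^2 with constraint x + y + z = 9:
Conditions: 2*1*x = lambda, 2*1*y = lambda, 2*1*z = lambda
So x = lambda/2, y = lambda/2, z = lambda/2
Substituting into constraint: lambda * (3/2) = 9
lambda = 6
x = 3, y = 3, z = 3
Minimum value = 27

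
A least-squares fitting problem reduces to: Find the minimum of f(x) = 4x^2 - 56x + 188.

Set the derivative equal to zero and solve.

f(x) = 4x^2 - 56x + 188
f'(x) = 8x + (-56) = 0
x = 56/8 = 7
f(7) = -8
Since f''(x) = 8 > 0, this is a minimum.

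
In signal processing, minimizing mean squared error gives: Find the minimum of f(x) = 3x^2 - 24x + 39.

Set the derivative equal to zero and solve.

f(x) = 3x^2 - 24x + 39
f'(x) = 6x + (-24) = 0
x = 24/6 = 4
f(4) = -9
Since f''(x) = 6 > 0, this is a minimum.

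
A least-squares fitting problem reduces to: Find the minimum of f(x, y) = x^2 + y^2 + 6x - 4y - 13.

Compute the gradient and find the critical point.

f(x,y) = x^2 + y^2 + 6x - 4y - 13
df/dx = 2x + (6) = 0  =>  x = -3
df/dy = 2y + (-4) = 0  =>  y = 2
f(-3, 2) = 1*(-3)^2 + 1*(2)^2 + 6*(-3) + -4*(2) + -13 = -26
Hessian is diagonal with entries 2, 2 > 0, so this is a minimum.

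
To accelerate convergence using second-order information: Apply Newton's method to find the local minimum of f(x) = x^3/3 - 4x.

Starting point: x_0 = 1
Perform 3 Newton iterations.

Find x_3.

f(x) = x^3/3 - 4x
f'(x) = x^2 - 4, f''(x) = 2x
Newton update: x_{n+1} = x_n - (x_n^2 - 4)/(2*x_n)
Step 1: x_0 = 1, f'=-3, f''=2, x_1 = 5/2
Step 2: x_1 = 5/2, f'=9/4, f''=5, x_2 = 41/20
Step 3: x_2 = 41/20, f'=81/400, f''=41/10, x_3 = 3281/1640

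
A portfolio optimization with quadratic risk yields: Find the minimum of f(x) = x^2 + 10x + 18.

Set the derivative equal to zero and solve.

f(x) = x^2 + 10x + 18
f'(x) = 2x + (10) = 0
x = -10/2 = -5
f(-5) = -7
Since f''(x) = 2 > 0, this is a minimum.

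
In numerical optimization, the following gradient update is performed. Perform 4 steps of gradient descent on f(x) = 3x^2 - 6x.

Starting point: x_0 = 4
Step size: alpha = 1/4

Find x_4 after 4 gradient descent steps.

f(x) = 3x^2 - 6x, f'(x) = 6x + (-6)
Step 1: f'(4) = 18, x_1 = 4 - 1/4 * 18 = -1/2
Step 2: f'(-1/2) = -9, x_2 = -1/2 - 1/4 * -9 = 7/4
Step 3: f'(7/4) = 9/2, x_3 = 7/4 - 1/4 * 9/2 = 5/8
Step 4: f'(5/8) = -9/4, x_4 = 5/8 - 1/4 * -9/4 = 19/16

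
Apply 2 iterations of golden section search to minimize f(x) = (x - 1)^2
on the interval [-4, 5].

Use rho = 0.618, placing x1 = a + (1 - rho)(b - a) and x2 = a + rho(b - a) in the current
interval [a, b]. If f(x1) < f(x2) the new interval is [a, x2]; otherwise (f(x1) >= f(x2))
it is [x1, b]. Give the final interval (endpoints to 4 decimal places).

Golden section search for min of f(x) = (x - 1)^2 on [-4, 5].
Each step: x1 = a + (1 - rho)(b - a), x2 = a + rho(b - a); if f(x1) < f(x2) keep [a, x2], otherwise keep [x1, b].
Step 1: [-4.0000, 5.0000], x1=-0.5620 (f=2.4398), x2=1.5620 (f=0.3158); f(x1) > f(x2) => keep [-0.5620, 5.0000]
Step 2: [-0.5620, 5.0000], x1=1.5627 (f=0.3166), x2=2.8753 (f=3.5168); f(x1) < f(x2) => keep [-0.5620, 2.8753]
Final interval: [-0.5620, 2.8753]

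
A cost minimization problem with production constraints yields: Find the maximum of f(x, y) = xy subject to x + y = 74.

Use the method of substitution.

Substitute y = 74 - x into f(x,y) = xy:
g(x) = x(74 - x) = 74x - x^2
g'(x) = 74 - 2x = 0  =>  x = 37
y = 74 - 37 = 37
Maximum value = 37 * 37 = 1369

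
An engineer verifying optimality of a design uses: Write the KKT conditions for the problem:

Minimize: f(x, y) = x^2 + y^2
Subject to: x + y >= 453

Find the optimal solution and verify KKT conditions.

KKT conditions for min x^2 + y^2 s.t. x + y >= 453:
Stationarity: 2x = mu, 2y = mu
So x = y = mu/2.
Complementary slackness: mu*(x + y - 453) = 0
Primal feasibility: x + y >= 453; dual feasibility: mu >= 0
If mu = 0 then x = y = 0, but 0 + 0 < 453 is infeasible, so the constraint is active.
Constraint active: x + y = 2*(mu/2) = 453 => mu = 453
x = y = 453/2, f = 205209/2
Verify: stationarity 2*(453/2) = 453 = mu; primal 453/2 + 453/2 = 453 >= 453; dual mu = 453 >= 0; complementary slackness 453*(453 - 453) = 0. All KKT conditions hold.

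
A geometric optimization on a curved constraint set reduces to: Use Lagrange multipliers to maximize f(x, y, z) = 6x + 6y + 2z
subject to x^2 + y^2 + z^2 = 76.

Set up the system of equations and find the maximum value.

Lagrange conditions: 6 = 2*lambda*x, 6 = 2*lambda*y, 2 = 2*lambda*z
So x:6 = y:6 = z:2, i.e. x = 6t, y = 6t, z = 2t
Constraint: t^2*(6^2 + 6^2 + 2^2) = 76
  t^2 * 76 = 76  =>  t = sqrt(1)
Maximum = 6*6t + 6*6t + 2*2t = 76*sqrt(1) = 76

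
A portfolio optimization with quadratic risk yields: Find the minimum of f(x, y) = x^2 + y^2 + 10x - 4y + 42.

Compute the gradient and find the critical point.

f(x,y) = x^2 + y^2 + 10x - 4y + 42
df/dx = 2x + (10) = 0  =>  x = -5
df/dy = 2y + (-4) = 0  =>  y = 2
f(-5, 2) = 1*(-5)^2 + 1*(2)^2 + 10*(-5) + -4*(2) + 42 = 13
Hessian is diagonal with entries 2, 2 > 0, so this is a minimum.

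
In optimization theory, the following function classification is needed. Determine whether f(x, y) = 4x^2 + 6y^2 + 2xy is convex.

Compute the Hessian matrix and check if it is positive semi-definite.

f(x,y) = 4x^2 + 6y^2 + 2xy
Hessian H = [[8, 2], [2, 12]]
trace(H) = 20, det(H) = 92
Eigenvalues: (20 +/- sqrt(32)) / 2 = 12.83, 7.172
Since both eigenvalues > 0, f is convex.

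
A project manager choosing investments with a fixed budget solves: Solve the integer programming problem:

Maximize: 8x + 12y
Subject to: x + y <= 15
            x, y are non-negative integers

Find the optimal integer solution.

Objective: 8x + 12y, constraint: x + y <= 15
Coefficient of y is 12 > coefficient of x is 8, so allocate the entire budget to y.
Optimal: x = 0, y = 15, value = 180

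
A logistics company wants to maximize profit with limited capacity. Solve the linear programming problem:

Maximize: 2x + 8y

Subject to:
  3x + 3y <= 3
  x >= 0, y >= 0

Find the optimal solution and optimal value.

The feasible region has vertices at [(0, 0), (1, 0), (0, 1)].
Checking objective 2x + 8y at each vertex:
  (0, 0): 2*0 + 8*0 = 0
  (1, 0): 2*1 + 8*0 = 2
  (0, 1): 2*0 + 8*1 = 8
Maximum is 8 at (0, 1).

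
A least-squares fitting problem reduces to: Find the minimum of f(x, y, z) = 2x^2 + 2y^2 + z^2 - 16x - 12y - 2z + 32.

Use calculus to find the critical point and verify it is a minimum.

f(x,y,z) = 2x^2 + 2y^2 + z^2 - 16x - 12y - 2z + 32
df/dx = 4x + (-16) = 0 => x = 4
df/dy = 4y + (-12) = 0 => y = 3
df/dz = 2z + (-2) = 0 => z = 1
f(4,3,1) = 2*(4)^2 + 2*(3)^2 + 1*(1)^2 + -16*(4) + -12*(3) + -2*(1) + 32 = -19
Hessian is diagonal with entries 4, 4, 2 > 0, confirmed minimum.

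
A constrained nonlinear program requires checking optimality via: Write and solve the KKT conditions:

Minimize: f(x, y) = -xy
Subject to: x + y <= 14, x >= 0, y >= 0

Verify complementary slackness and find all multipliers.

Problem: min -xy s.t. x + y <= 14 (multiplier lambda), x >= 0 (mu_x), y >= 0 (mu_y)
KKT stationarity: -y + lambda - mu_x = 0, -x + lambda - mu_y = 0, with lambda, mu_x, mu_y >= 0
Complementary slackness: lambda*(x + y - 14) = 0, mu_x*x = 0, mu_y*y = 0
If lambda = 0: y = -mu_x <= 0 and x = -mu_y <= 0 force x = y = 0 with f = 0; but x = y = 7 is feasible with f = -49 < 0, so this is not the minimum. Hence lambda > 0 and x + y = 14.
Try x > 0, y > 0 (so mu_x = mu_y = 0): y = lambda, x = lambda => x = y = lambda
x + y = 14 => 2*lambda = 14 => lambda = 7
x* = y* = 7 > 0, consistent with mu_x = mu_y = 0.
(Any feasible point with x = 0 or y = 0 has f = 0 > -49, so the minimum is not on those boundaries.)
min(-xy) = -49 (i.e. max xy = 49)
Multipliers: lambda = 7, mu_x = 0, mu_y = 0
Complementary slackness: lambda*(x + y - 14) = 7*(7 + 7 - 14) = 0, mu_x*x = 0*7 = 0, mu_y*y = 0*7 = 0. Satisfied.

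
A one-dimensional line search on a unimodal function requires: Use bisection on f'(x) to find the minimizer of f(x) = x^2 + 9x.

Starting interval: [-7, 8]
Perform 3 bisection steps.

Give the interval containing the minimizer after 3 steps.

Finding critical point of f(x) = x^2 + 9x using bisection on f'(x) = 2x + 9.
f'(x) = 0 when x = -9/2.
Starting interval: [-7, 8]
Step 1: mid = 1/2, f'(mid) = 10, new interval = [-7, 1/2]
Step 2: mid = -13/4, f'(mid) = 5/2, new interval = [-7, -13/4]
Step 3: mid = -41/8, f'(mid) = -5/4, new interval = [-41/8, -13/4]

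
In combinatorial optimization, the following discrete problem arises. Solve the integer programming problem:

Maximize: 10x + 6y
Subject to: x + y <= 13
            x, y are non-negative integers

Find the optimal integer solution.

Objective: 10x + 6y, constraint: x + y <= 13
Coefficient of x is 10 >= coefficient of y is 6, so allocate the entire budget to x.
Optimal: x = 13, y = 0, value = 130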